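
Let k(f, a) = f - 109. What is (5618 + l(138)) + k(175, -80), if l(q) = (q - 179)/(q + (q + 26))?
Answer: 1716527/302 ≈ 5683.9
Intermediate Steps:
k(f, a) = -109 + f
l(q) = (-179 + q)/(26 + 2*q) (l(q) = (-179 + q)/(q + (26 + q)) = (-179 + q)/(26 + 2*q))
(5618 + l(138)) + k(175, -80) = (5618 + (-179 + 138)/(2*(13 + 138))) + (-109 + 175) = (5618 + (½)*(-41)/151) + 66 = (5618 + (½)*(1/151)*(-41)) + 66 = (5618 - 41/302) + 66 = 1696595/302 + 66 = 1716527/302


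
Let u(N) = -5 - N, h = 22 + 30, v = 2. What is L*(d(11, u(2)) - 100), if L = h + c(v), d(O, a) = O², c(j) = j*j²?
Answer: 1260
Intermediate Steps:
h = 52
c(j) = j³
L = 60 (L = 52 + 2³ = 52 + 8 = 60)
L*(d(11, u(2)) - 100) = 60*(11² - 100) = 60*(121 - 100) = 60*21 = 1260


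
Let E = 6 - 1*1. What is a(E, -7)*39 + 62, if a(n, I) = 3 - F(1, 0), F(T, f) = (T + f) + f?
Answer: 140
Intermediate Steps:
F(T, f) = T + 2*f
E = 5 (E = 6 - 1 = 5)
a(n, I) = 2 (a(n, I) = 3 - (1 + 2*0) = 3 - (1 + 0) = 3 - 1*1 = 3 - 1 = 2)
a(E, -7)*39 + 62 = 2*39 + 62 = 78 + 62 = 140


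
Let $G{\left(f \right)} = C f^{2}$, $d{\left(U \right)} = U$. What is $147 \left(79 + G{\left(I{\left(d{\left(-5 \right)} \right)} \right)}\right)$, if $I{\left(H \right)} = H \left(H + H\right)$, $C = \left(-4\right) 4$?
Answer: $-5868387$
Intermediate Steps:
$C = -16$
$I{\left(H \right)} = 2 H^{2}$ ($I{\left(H \right)} = H 2 H = 2 H^{2}$)
$G{\left(f \right)} = - 16 f^{2}$
$147 \left(79 + G{\left(I{\left(d{\left(-5 \right)} \right)} \right)}\right) = 147 \left(79 - 16 \left(2 \left(-5\right)^{2}\right)^{2}\right) = 147 \left(79 - 16 \left(2 \cdot 25\right)^{2}\right) = 147 \left(79 - 16 \cdot 50^{2}\right) = 147 \left(79 - 40000\right) = 147 \left(-39921\right) = -5868387$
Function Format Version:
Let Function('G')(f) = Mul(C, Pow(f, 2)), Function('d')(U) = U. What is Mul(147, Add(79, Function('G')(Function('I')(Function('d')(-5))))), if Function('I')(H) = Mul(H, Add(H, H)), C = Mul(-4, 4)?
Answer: -5868387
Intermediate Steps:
C = -16
Function('I')(H) = Mul(2, Pow(H, 2)) (Function('I')(H) = Mul(H, Mul(2, H)) = Mul(2, Pow(H, 2)))
Function('G')(f) = Mul(-16, Pow(f, 2))
Mul(147, Add(79, Function('G')(Function('I')(Function('d')(-5))))) = Mul(147, Add(79, Mul(-16, Pow(Mul(2, Pow(-5, 2)), 2)))) = Mul(147, Add(79, Mul(-16, Pow(Mul(2, 25), 2)))) = Mul(147, Add(79, Mul(-16, Pow(50, 2)))) = Mul(147, Add(79, Mul(-16, 2500))) = Mul(147, Add(79, -40000)) = Mul(147, -39921) = -5868387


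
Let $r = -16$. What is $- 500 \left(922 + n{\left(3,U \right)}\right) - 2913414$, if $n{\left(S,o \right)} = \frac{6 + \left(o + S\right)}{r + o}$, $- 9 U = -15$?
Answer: $- \frac{145083802}{43} \approx -3.374 \cdot 10^{6}$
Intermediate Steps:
$U = \frac{5}{3}$ ($U = \left(- \frac{1}{9}\right) \left(-15\right) = \frac{5}{3} \approx 1.6667$)
$n{\left(S,o \right)} = \frac{6 + S + o}{-16 + o}$ ($n{\left(S,o \right)} = \frac{6 + \left(o + S\right)}{-16 + o} = \frac{6 + \left(S + o\right)}{-16 + o} = \frac{6 + S + o}{-16 + o}$)
$- 500 \left(922 + n{\left(3,U \right)}\right) - 2913414 = - 500 \left(922 + \frac{6 + 3 + \frac{5}{3}}{-16 + \frac{5}{3}}\right) - 2913414 = - 500 \left(922 + \frac{1}{- \frac{43}{3}} \cdot \frac{32}{3}\right) - 2913414 = - 500 \left(922 - \frac{32}{43}\right) - 2913414 = \left(-500\right) \frac{39614}{43} - 2913414 = - \frac{19807000}{43} - 2913414 = - \frac{145083802}{43}$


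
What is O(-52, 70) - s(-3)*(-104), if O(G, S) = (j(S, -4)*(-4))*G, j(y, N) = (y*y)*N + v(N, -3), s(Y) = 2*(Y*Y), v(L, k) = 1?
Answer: -4074720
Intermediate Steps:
s(Y) = 2*Y²
j(y, N) = 1 + N*y² (j(y, N) = (y*y)*N + 1 = y²*N + 1 = N*y² + 1 = 1 + N*y²)
O(G, S) = G*(-4 + 16*S²) (O(G, S) = ((1 - 4*S²)*(-4))*G = (-4 + 16*S²)*G = G*(-4 + 16*S²))
O(-52, 70) - s(-3)*(-104) = 4*(-52)*(-1 + 4*70²) - 2*(-3)²*(-104) = 4*(-52)*(-1 + 4*4900) - 2*9*(-104) = 4*(-52)*(-1 + 19600) - 18*(-104) = 4*(-52)*19599 - 1*(-1872) = -4076592 + 1872 = -4074720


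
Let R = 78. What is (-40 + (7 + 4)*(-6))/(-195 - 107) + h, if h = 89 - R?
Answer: 1714/151 ≈ 11.351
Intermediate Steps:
h = 11 (h = 89 - 1*78 = 89 - 78 = 11)
(-40 + (7 + 4)*(-6))/(-195 - 107) + h = (-40 + (7 + 4)*(-6))/(-195 - 107) + 11 = (-40 + 11*(-6))/(-302) + 11 = (-40 - 66)*(-1/302) + 11 = -106*(-1/302) + 11 = 53/151 + 11 = 1714/151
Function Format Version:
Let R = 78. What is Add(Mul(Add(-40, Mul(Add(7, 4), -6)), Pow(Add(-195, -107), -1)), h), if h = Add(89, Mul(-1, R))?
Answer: Rational(1714, 151) ≈ 11.351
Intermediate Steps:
h = 11 (h = Add(89, Mul(-1, 78)) = Add(89, -78) = 11)
Add(Mul(Add(-40, Mul(Add(7, 4), -6)), Pow(Add(-195, -107), -1)), h) = Add(Mul(Add(-40, Mul(Add(7, 4), -6)), Pow(Add(-195, -107), -1)), 11) = Add(Mul(Add(-40, Mul(11, -6)), Pow(-302, -1)), 11) = Add(Mul(Add(-40, -66), Rational(-1, 302)), 11) = Add(Mul(-106, Rational(-1, 302)), 11) = Add(Rational(53, 151), 11) = Rational(1714, 151)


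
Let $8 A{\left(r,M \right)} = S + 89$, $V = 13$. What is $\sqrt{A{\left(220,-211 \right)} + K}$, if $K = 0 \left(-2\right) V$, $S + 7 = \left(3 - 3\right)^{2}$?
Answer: $\frac{\sqrt{41}}{2} \approx 3.2016$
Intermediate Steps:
$S = -7$ ($S = -7 + \left(3 - 3\right)^{2} = -7 + 0^{2} = -7 + 0 = -7$)
$A{\left(r,M \right)} = \frac{41}{4}$ ($A{\left(r,M \right)} = \frac{-7 + 89}{8} = \frac{1}{8} \cdot 82 = \frac{41}{4}$)
$K = 0$ ($K = 0 \left(-2\right) 13 = 0 \cdot 13 = 0$)
$\sqrt{A{\left(220,-211 \right)} + K} = \sqrt{\frac{41}{4} + 0} = \sqrt{\frac{41}{4}} = \frac{\sqrt{41}}{2}$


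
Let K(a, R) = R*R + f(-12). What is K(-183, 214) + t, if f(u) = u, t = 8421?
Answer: 54205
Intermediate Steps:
K(a, R) = -12 + R² (K(a, R) = R*R - 12 = R² - 12 = -12 + R²)
K(-183, 214) + t = (-12 + 214²) + 8421 = (-12 + 45796) + 8421 = 45784 + 8421 = 54205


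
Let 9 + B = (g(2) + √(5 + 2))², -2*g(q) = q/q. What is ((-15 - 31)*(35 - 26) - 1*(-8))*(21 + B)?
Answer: -15631/2 + 406*√7 ≈ -6741.3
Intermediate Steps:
g(q) = -½ (g(q) = -q/(2*q) = -½*1 = -½)
B = -9 + (-½ + √7)² (B = -9 + (-½ + √(5 + 2))² = -9 + (-½ + √7)² ≈ -4.3958)
((-15 - 31)*(35 - 26) - 1*(-8))*(21 + B) = ((-15 - 31)*(35 - 26) - 1*(-8))*(21 + (-7/4 - √7)) = (-46*9 + 8)*(77/4 - √7) = (-414 + 8)*(77/4 - √7) = -406*(77/4 - √7) = -15631/2 + 406*√7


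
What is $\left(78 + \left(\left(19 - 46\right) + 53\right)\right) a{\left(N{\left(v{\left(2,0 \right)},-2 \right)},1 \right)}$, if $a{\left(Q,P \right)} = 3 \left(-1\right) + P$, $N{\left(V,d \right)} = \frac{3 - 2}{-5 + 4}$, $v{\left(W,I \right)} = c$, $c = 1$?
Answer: $-208$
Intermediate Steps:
$v{\left(W,I \right)} = 1$
$N{\left(V,d \right)} = -1$ ($N{\left(V,d \right)} = 1 \frac{1}{-1} = 1 \left(-1\right) = -1$)
$a{\left(Q,P \right)} = -3 + P$
$\left(78 + \left(\left(19 - 46\right) + 53\right)\right) a{\left(N{\left(v{\left(2,0 \right)},-2 \right)},1 \right)} = \left(78 + \left(\left(19 - 46\right) + 53\right)\right) \left(-3 + 1\right) = \left(78 + \left(-27 + 53\right)\right) \left(-2\right) = \left(78 + 26\right) \left(-2\right) = 104 \left(-2\right) = -208$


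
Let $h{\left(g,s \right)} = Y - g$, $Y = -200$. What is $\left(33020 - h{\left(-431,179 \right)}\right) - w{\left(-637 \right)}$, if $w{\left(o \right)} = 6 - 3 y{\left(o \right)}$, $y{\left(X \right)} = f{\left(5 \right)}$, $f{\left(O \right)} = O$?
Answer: $32798$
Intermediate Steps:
$y{\left(X \right)} = 5$
$h{\left(g,s \right)} = -200 - g$
$w{\left(o \right)} = -9$ ($w{\left(o \right)} = 6 - 15 = -9$)
$\left(33020 - h{\left(-431,179 \right)}\right) - w{\left(-637 \right)} = \left(33020 - \left(-200 - -431\right)\right) - -9 = \left(33020 - \left(-200 + 431\right)\right) + 9 = \left(33020 - 231\right) + 9 = 32789 + 9 = 32798$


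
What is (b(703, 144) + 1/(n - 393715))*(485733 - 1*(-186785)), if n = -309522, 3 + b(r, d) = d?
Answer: 66684474575488/703237 ≈ 9.4825e+7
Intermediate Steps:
b(r, d) = -3 + d
(b(703, 144) + 1/(n - 393715))*(485733 - 1*(-186785)) = ((-3 + 144) + 1/(-309522 - 393715))*(485733 - 1*(-186785)) = (141 + 1/(-703237))*(485733 + 186785) = (141 - 1/703237)*672518 = (99156416/703237)*672518 = 66684474575488/703237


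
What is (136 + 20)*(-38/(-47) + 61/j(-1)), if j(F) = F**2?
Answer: 453180/47 ≈ 9642.1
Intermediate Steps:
(136 + 20)*(-38/(-47) + 61/j(-1)) = (136 + 20)*(-38/(-47) + 61/((-1)**2)) = 156*(-38*(-1/47) + 61/1) = 156*(38/47 + 61*1) = 156*(38/47 + 61) = 156*(2905/47) = 453180/47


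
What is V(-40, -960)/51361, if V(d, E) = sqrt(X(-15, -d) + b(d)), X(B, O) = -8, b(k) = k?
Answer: 4*I*sqrt(3)/51361 ≈ 0.00013489*I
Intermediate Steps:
V(d, E) = sqrt(-8 + d)
V(-40, -960)/51361 = sqrt(-8 - 40)/51361 = sqrt(-48)*(1/51361) = (4*I*sqrt(3))*(1/51361) = 4*I*sqrt(3)/51361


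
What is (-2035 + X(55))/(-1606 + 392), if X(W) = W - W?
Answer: 2035/1214 ≈ 1.6763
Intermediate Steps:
X(W) = 0
(-2035 + X(55))/(-1606 + 392) = (-2035 + 0)/(-1606 + 392) = -2035/(-1214) = -2035*(-1/1214) = 2035/1214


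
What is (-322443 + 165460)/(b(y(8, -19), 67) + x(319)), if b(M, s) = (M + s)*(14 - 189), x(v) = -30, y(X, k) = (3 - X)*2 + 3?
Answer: 156983/10530 ≈ 14.908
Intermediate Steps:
y(X, k) = 9 - 2*X (y(X, k) = (6 - 2*X) + 3 = 9 - 2*X)
b(M, s) = -175*M - 175*s (b(M, s) = (M + s)*(-175) = -175*M - 175*s)
(-322443 + 165460)/(b(y(8, -19), 67) + x(319)) = (-322443 + 165460)/((-175*(9 - 2*8) - 175*67) - 30) = -156983/((-175*(9 - 16) - 11725) - 30) = -156983/((-175*(-7) - 11725) - 30) = -156983/((1225 - 11725) - 30) = -156983/(-10500 - 30) = -156983/(-10530) = -156983*(-1/10530) = 156983/10530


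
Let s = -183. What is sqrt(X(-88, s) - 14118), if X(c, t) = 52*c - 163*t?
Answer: sqrt(11135) ≈ 105.52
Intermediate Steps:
X(c, t) = -163*t + 52*c
sqrt(X(-88, s) - 14118) = sqrt((-163*(-183) + 52*(-88)) - 14118) = sqrt((29829 - 4576) - 14118) = sqrt(25253 - 14118) = sqrt(11135)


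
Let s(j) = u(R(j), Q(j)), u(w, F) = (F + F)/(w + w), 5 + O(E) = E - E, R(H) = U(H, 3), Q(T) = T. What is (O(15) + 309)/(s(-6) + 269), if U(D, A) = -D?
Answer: 76/67 ≈ 1.1343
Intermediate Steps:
R(H) = -H
O(E) = -5 (O(E) = -5 + (E - E) = -5 + 0 = -5)
u(w, F) = F/w (u(w, F) = (2*F)/((2*w)) = (2*F)*(1/(2*w)) = F/w)
s(j) = -1 (s(j) = j/((-j)) = j*(-1/j) = -1)
(O(15) + 309)/(s(-6) + 269) = (-5 + 309)/(-1 + 269) = 304/268 = 304*(1/268) = 76/67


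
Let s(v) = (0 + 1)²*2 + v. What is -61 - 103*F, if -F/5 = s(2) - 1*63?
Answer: -30446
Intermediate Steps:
s(v) = 2 + v (s(v) = 1²*2 + v = 1*2 + v = 2 + v)
F = 295 (F = -5*((2 + 2) - 1*63) = -5*(4 - 63) = -5*(-59) = 295)
-61 - 103*F = -61 - 103*295 = -61 - 30385 = -30446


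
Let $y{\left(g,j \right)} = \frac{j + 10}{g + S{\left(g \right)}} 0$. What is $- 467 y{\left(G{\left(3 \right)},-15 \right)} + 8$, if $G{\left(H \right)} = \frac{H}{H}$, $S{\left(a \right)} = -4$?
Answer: $8$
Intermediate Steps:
$G{\left(H \right)} = 1$
$y{\left(g,j \right)} = 0$ ($y{\left(g,j \right)} = \frac{j + 10}{g - 4} \cdot 0 = \frac{10 + j}{-4 + g} 0 = 0$)
$- 467 y{\left(G{\left(3 \right)},-15 \right)} + 8 = \left(-467\right) 0 + 8 = 0 + 8 = 8$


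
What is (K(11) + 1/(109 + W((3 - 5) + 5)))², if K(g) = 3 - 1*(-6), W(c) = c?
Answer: 1018081/12544 ≈ 81.161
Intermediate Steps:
K(g) = 9 (K(g) = 3 + 6 = 9)
(K(11) + 1/(109 + W((3 - 5) + 5)))² = (9 + 1/(109 + ((3 - 5) + 5)))² = (9 + 1/(109 + (-2 + 5)))² = (9 + 1/(109 + 3))² = (9 + 1/112)² = (1009/112)² = 1018081/12544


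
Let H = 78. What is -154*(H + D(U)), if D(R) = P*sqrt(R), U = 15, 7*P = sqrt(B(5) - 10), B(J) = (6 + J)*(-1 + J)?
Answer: -12012 - 22*sqrt(510) ≈ -12509.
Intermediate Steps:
B(J) = (-1 + J)*(6 + J)
P = sqrt(34)/7 (P = sqrt((-6 + 5**2 + 5*5) - 10)/7 = sqrt((-6 + 25 + 25) - 10)/7 = sqrt(44 - 10)/7 = sqrt(34)/7 ≈ 0.83299)
D(R) = sqrt(34)*sqrt(R)/7 (D(R) = (sqrt(34)/7)*sqrt(R) = sqrt(34)*sqrt(R)/7)
-154*(H + D(U)) = -154*(78 + sqrt(34)*sqrt(15)/7) = -154*(78 + sqrt(510)/7) = -12012 - 22*sqrt(510)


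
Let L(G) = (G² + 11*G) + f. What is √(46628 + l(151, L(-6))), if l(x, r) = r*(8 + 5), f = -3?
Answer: √46199 ≈ 214.94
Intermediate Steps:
L(G) = -3 + G² + 11*G (L(G) = (G² + 11*G) - 3 = -3 + G² + 11*G)
l(x, r) = 13*r (l(x, r) = r*13 = 13*r)
√(46628 + l(151, L(-6))) = √(46628 + 13*(-3 + (-6)² + 11*(-6))) = √(46628 + 13*(-3 + 36 - 66)) = √(46628 + 13*(-33)) = √(46628 - 429) = √46199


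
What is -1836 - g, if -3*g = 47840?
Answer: 42332/3 ≈ 14111.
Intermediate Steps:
g = -47840/3 (g = -⅓*47840 = -47840/3 ≈ -15947.)
-1836 - g = -1836 - 1*(-47840/3) = -1836 + 47840/3 = 42332/3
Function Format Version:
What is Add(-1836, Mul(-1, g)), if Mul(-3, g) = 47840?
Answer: Rational(42332, 3) ≈ 14111.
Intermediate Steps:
g = Rational(-47840, 3) (g = Mul(Rational(-1, 3), 47840) = Rational(-47840, 3) ≈ -15947.)
Add(-1836, Mul(-1, g)) = Add(-1836, Mul(-1, Rational(-47840, 3))) = Add(-1836, Rational(47840, 3)) = Rational(42332, 3)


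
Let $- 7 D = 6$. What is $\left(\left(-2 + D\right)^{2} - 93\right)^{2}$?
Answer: $\frac{17280649}{2401} \approx 7197.3$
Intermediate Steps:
$D = - \frac{6}{7}$ ($D = \left(- \frac{1}{7}\right) 6 = - \frac{6}{7} \approx -0.85714$)
$\left(\left(-2 + D\right)^{2} - 93\right)^{2} = \left(\left(-2 - \frac{6}{7}\right)^{2} - 93\right)^{2} = \left(\left(- \frac{20}{7}\right)^{2} - 93\right)^{2} = \left(\frac{400}{49} - 93\right)^{2} = \left(- \frac{4157}{49}\right)^{2} = \frac{17280649}{2401}$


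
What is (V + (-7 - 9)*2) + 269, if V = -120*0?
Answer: 237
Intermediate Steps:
V = 0
(V + (-7 - 9)*2) + 269 = (0 + (-7 - 9)*2) + 269 = (0 - 16*2) + 269 = (0 - 32) + 269 = -32 + 269 = 237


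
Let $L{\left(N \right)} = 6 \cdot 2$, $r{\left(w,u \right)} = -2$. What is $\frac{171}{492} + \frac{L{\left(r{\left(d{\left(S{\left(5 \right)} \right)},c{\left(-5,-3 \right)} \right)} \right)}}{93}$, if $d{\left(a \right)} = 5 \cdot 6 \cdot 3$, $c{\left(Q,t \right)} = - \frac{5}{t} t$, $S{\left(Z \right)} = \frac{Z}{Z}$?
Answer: $\frac{2423}{5084} \approx 0.47659$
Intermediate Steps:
$S{\left(Z \right)} = 1$
$c{\left(Q,t \right)} = -5$
$d{\left(a \right)} = 90$ ($d{\left(a \right)} = 30 \cdot 3 = 90$)
$L{\left(N \right)} = 12$
$\frac{171}{492} + \frac{L{\left(r{\left(d{\left(S{\left(5 \right)} \right)},c{\left(-5,-3 \right)} \right)} \right)}}{93} = \frac{171}{492} + \frac{12}{93} = 171 \cdot \frac{1}{492} + 12 \cdot \frac{1}{93} = \frac{57}{164} + \frac{4}{31} = \frac{2423}{5084}$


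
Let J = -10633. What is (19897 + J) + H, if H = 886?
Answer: 10150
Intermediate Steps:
(19897 + J) + H = (19897 - 10633) + 886 = 9264 + 886 = 10150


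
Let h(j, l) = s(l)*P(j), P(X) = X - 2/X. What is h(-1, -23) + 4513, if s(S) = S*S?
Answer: 5042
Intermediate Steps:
s(S) = S²
h(j, l) = l²*(j - 2/j)
h(-1, -23) + 4513 = (-23)²*(-2 + (-1)²)/(-1) + 4513 = -1*529*(-2 + 1) + 4513 = -1*529*(-1) + 4513 = 529 + 4513 = 5042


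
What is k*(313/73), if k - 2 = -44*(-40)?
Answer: 551506/73 ≈ 7554.9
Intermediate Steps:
k = 1762 (k = 2 - 44*(-40) = 2 + 1760 = 1762)
k*(313/73) = 1762*(313/73) = 551506/73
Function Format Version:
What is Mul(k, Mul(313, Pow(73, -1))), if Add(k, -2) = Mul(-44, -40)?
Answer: Rational(551506, 73) ≈ 7554.9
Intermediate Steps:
k = 1762 (k = Add(2, Mul(-44, -40)) = Add(2, 1760) = 1762)
Mul(k, Mul(313, Pow(73, -1))) = Mul(1762, Mul(313, Pow(73, -1))) = Mul(1762, Mul(313, Rational(1, 73))) = Mul(1762, Rational(313, 73)) = Rational(551506, 73)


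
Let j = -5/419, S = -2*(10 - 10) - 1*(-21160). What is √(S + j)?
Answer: 3*√412763185/419 ≈ 145.46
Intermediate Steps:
S = 21160 (S = -2*0 + 21160 = 0 + 21160 = 21160)
j = -5/419 (j = -5*1/419 = -5/419 ≈ -0.011933)
√(S + j) = √(21160 - 5/419) = √(8866035/419) = 3*√412763185/419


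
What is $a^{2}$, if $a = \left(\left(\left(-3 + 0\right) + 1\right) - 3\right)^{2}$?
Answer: $625$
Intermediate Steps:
$a = 25$ ($a = \left(\left(-3 + 1\right) - 3\right)^{2} = \left(-2 - 3\right)^{2} = \left(-5\right)^{2} = 25$)
$a^{2} = 25^{2} = 625$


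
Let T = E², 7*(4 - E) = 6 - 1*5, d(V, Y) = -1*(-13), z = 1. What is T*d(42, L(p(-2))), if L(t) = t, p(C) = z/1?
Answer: 9477/49 ≈ 193.41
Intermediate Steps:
p(C) = 1 (p(C) = 1/1 = 1*1 = 1)
d(V, Y) = 13
E = 27/7 (E = 4 - (6 - 1*5)/7 = 4 - (6 - 5)/7 = 4 - ⅐*1 = 4 - ⅐ = 27/7 ≈ 3.8571)
T = 729/49 (T = (27/7)² = 729/49 ≈ 14.878)
T*d(42, L(p(-2))) = (729/49)*13 = 9477/49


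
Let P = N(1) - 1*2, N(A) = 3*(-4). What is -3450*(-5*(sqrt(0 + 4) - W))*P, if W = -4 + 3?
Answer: -724500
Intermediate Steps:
N(A) = -12
P = -14 (P = -12 - 1*2 = -12 - 2 = -14)
W = -1
-3450*(-5*(sqrt(0 + 4) - W))*P = -3450*(-5*(sqrt(0 + 4) - 1*(-1)))*(-14) = -3450*(-5*(sqrt(4) + 1))*(-14) = -3450*(-5*(2 + 1))*(-14) = -3450*(-5*3)*(-14) = -(-51750)*(-14) = -3450*210 = -724500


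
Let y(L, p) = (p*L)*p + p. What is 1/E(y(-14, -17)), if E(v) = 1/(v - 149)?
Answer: -4212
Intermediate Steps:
y(L, p) = p + L*p² (y(L, p) = (L*p)*p + p = L*p² + p = p + L*p²)
E(v) = 1/(-149 + v)
1/E(y(-14, -17)) = 1/(1/(-149 - 17*(1 - 14*(-17)))) = 1/(1/(-149 - 17*(1 + 238))) = 1/(1/(-149 - 17*239)) = 1/(1/(-149 - 4063)) = 1/(1/(-4212)) = 1/(-1/4212) = -4212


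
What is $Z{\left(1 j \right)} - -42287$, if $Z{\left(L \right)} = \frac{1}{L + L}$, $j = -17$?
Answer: $\frac{1437757}{34} \approx 42287.0$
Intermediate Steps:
$Z{\left(L \right)} = \frac{1}{2 L}$
$Z{\left(1 j \right)} - -42287 = \frac{1}{2 \cdot 1 \left(-17\right)} - -42287 = \frac{1}{2 \left(-17\right)} + 42287 = \frac{1}{2} \left(- \frac{1}{17}\right) + 42287 = - \frac{1}{34} + 42287 = \frac{1437757}{34}$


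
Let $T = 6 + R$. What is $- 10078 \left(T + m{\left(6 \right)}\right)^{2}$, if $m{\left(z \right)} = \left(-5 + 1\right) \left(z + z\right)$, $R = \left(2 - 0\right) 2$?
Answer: $-14552632$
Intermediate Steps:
$R = 4$ ($R = \left(2 + 0\right) 2 = 2 \cdot 2 = 4$)
$T = 10$ ($T = 6 + 4 = 10$)
$m{\left(z \right)} = - 8 z$ ($m{\left(z \right)} = - 4 \cdot 2 z = - 8 z$)
$- 10078 \left(T + m{\left(6 \right)}\right)^{2} = - 10078 \left(10 - 48\right)^{2} = - 10078 \left(-38\right)^{2} = \left(-10078\right) 1444 = -14552632$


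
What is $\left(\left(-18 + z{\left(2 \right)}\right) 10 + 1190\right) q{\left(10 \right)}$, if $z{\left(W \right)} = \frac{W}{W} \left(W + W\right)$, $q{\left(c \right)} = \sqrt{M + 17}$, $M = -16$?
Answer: $1050$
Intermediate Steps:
$q{\left(c \right)} = 1$ ($q{\left(c \right)} = \sqrt{-16 + 17} = \sqrt{1} = 1$)
$z{\left(W \right)} = 2 W$ ($z{\left(W \right)} = 1 \cdot 2 W = 2 W$)
$\left(\left(-18 + z{\left(2 \right)}\right) 10 + 1190\right) q{\left(10 \right)} = \left(\left(-18 + 2 \cdot 2\right) 10 + 1190\right) 1 = \left(\left(-18 + 4\right) 10 + 1190\right) 1 = \left(\left(-14\right) 10 + 1190\right) 1 = \left(-140 + 1190\right) 1 = 1050 \cdot 1 = 1050$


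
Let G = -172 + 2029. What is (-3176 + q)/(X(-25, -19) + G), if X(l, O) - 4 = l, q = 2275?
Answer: -53/108 ≈ -0.49074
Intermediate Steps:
X(l, O) = 4 + l
G = 1857
(-3176 + q)/(X(-25, -19) + G) = (-3176 + 2275)/((4 - 25) + 1857) = -901/(-21 + 1857) = -901/1836 = -901*1/1836 = -53/108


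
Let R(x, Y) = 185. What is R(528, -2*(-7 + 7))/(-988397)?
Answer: -185/988397 ≈ -0.00018717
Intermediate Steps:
R(528, -2*(-7 + 7))/(-988397) = 185/(-988397) = 185*(-1/988397) = -185/988397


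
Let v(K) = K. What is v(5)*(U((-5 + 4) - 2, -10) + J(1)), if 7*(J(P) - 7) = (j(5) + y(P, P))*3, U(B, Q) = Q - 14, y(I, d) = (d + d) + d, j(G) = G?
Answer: -475/7 ≈ -67.857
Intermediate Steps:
y(I, d) = 3*d (y(I, d) = 2*d + d = 3*d)
U(B, Q) = -14 + Q
J(P) = 64/7 + 9*P/7 (J(P) = 7 + ((5 + 3*P)*3)/7 = 7 + (15 + 9*P)/7 = 7 + (15/7 + 9*P/7) = 64/7 + 9*P/7)
v(5)*(U((-5 + 4) - 2, -10) + J(1)) = 5*((-14 - 10) + (64/7 + (9/7)*1)) = 5*(-24 + (64/7 + 9/7)) = 5*(-24 + 73/7) = 5*(-95/7) = -475/7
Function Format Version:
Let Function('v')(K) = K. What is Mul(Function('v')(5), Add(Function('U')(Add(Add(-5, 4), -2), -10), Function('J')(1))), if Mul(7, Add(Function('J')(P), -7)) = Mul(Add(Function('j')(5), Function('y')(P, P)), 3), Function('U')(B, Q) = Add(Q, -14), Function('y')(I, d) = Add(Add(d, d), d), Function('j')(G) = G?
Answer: Rational(-475, 7) ≈ -67.857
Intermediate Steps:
Function('y')(I, d) = Mul(3, d) (Function('y')(I, d) = Add(Mul(2, d), d) = Mul(3, d))
Function('U')(B, Q) = Add(-14, Q)
Function('J')(P) = Add(Rational(64, 7), Mul(Rational(9, 7), P)) (Function('J')(P) = Add(7, Mul(Rational(1, 7), Mul(Add(5, Mul(3, P)), 3))) = Add(7, Mul(Rational(1, 7), Add(15, Mul(9, P)))) = Add(7, Add(Rational(15, 7), Mul(Rational(9, 7), P))) = Add(Rational(64, 7), Mul(Rational(9, 7), P)))
Mul(Function('v')(5), Add(Function('U')(Add(Add(-5, 4), -2), -10), Function('J')(1))) = Mul(5, Add(Add(-14, -10), Add(Rational(64, 7), Mul(Rational(9, 7), 1)))) = Mul(5, Add(-24, Add(Rational(64, 7), Rational(9, 7)))) = Mul(5, Add(-24, Rational(73, 7))) = Mul(5, Rational(-95, 7)) = Rational(-475, 7)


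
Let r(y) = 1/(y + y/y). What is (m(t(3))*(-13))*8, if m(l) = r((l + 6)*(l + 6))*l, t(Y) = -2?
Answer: 208/17 ≈ 12.235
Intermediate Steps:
r(y) = 1/(1 + y) (r(y) = 1/(y + 1) = 1/(1 + y))
m(l) = l/(1 + (6 + l)²) (m(l) = l/(1 + (l + 6)*(l + 6)) = l/(1 + (6 + l)*(6 + l)) = l/(1 + (6 + l)²))
(m(t(3))*(-13))*8 = (-2/(1 + (6 - 2)²)*(-13))*8 = (-2/(1 + 4²)*(-13))*8 = (-2/(1 + 16)*(-13))*8 = (-2/17*(-13))*8 = (-2*1/17*(-13))*8 = -2/17*(-13)*8 = (26/17)*8 = 208/17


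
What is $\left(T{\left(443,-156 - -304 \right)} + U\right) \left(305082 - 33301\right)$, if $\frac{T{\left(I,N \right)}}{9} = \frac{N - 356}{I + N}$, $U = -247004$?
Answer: $- \frac{13224975433772}{197} \approx -6.7132 \cdot 10^{10}$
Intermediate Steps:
$T{\left(I,N \right)} = \frac{9 \left(-356 + N\right)}{I + N}$ ($T{\left(I,N \right)} = 9 \frac{N - 356}{I + N} = 9 \frac{-356 + N}{I + N} = \frac{9 \left(-356 + N\right)}{I + N}$)
$\left(T{\left(443,-156 - -304 \right)} + U\right) \left(305082 - 33301\right) = \left(\frac{9 \left(-356 - -148\right)}{443 - -148} - 247004\right) \left(305082 - 33301\right) = \left(\frac{9 \left(-356 + \left(-156 + 304\right)\right)}{443 + \left(-156 + 304\right)} - 247004\right) 271781 = \left(\frac{9 \left(-356 + 148\right)}{443 + 148} - 247004\right) 271781 = \left(9 \cdot \frac{1}{591} \left(-208\right) - 247004\right) 271781 = \left(- \frac{624}{197} - 247004\right) 271781 = \left(- \frac{48660412}{197}\right) 271781 = - \frac{13224975433772}{197}$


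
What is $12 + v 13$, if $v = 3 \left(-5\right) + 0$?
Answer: $-183$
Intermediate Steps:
$v = -15$ ($v = -15 + 0 = -15$)
$12 + v 13 = 12 - 195 = -183$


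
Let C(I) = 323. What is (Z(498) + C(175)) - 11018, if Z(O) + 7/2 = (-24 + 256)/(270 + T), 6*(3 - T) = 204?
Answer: -5113419/478 ≈ -10698.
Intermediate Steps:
T = -31 (T = 3 - 1/6*204 = 3 - 34 = -31)
Z(O) = -1209/478 (Z(O) = -7/2 + (-24 + 256)/(270 - 31) = -7/2 + 232/239 = -1209/478)
(Z(498) + C(175)) - 11018 = (-1209/478 + 323) - 11018 = 153185/478 - 11018 = -5113419/478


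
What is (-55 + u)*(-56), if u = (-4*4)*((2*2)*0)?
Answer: 3080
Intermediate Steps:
u = 0 (u = -64*0 = -16*0 = 0)
(-55 + u)*(-56) = (-55 + 0)*(-56) = -55*(-56) = 3080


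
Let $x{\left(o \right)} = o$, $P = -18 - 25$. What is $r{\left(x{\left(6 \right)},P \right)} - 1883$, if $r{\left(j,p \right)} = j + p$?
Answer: $-1920$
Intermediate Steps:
$P = -43$ ($P = -18 - 25 = -43$)
$r{\left(x{\left(6 \right)},P \right)} - 1883 = \left(6 - 43\right) - 1883 = -37 - 1883 = -1920$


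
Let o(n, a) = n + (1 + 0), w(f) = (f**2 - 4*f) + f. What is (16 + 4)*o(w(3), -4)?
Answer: 20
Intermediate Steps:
w(f) = f**2 - 3*f
o(n, a) = 1 + n (o(n, a) = n + 1 = 1 + n)
(16 + 4)*o(w(3), -4) = (16 + 4)*(1 + 3*(-3 + 3)) = 20*(1 + 3*0) = 20*(1 + 0) = 20*1 = 20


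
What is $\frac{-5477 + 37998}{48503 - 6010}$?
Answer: $\frac{32521}{42493} \approx 0.76533$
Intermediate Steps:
$\frac{-5477 + 37998}{48503 - 6010} = \frac{32521}{42493}$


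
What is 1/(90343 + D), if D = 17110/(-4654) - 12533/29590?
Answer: 68855930/6220368977249 ≈ 1.1069e-5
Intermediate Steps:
D = -282306741/68855930 (D = 17110*(-1/4654) - 12533*1/29590 = -8555/2327 - 12533/29590 = -282306741/68855930 ≈ -4.1000)
1/(90343 + D) = 1/(90343 - 282306741/68855930) = 1/(6220368977249/68855930) = 68855930/6220368977249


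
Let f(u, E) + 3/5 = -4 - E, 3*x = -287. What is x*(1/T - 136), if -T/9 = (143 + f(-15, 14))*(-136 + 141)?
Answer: 218501423/16794 ≈ 13011.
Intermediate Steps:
x = -287/3 (x = (1/3)*(-287) = -287/3 ≈ -95.667)
f(u, E) = -23/5 - E (f(u, E) = -3/5 + (-4 - E) = -23/5 - E)
T = -5598 (T = -9*(143 + (-23/5 - 1*14))*(-136 + 141) = -9*(143 + (-23/5 - 14))*5 = -9*(143 - 93/5)*5 = -5598*5/5 = -9*622 = -5598)
x*(1/T - 136) = -287*(1/(-5598) - 136)/3 = -287*(-1/5598 - 136)/3 = -287/3*(-761329/5598) = 218501423/16794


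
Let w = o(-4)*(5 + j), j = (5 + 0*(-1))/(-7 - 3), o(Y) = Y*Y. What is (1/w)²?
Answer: 1/5184 ≈ 0.00019290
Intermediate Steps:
o(Y) = Y²
j = -½ (j = (5 + 0)/(-10) = 5*(-⅒) = -½ ≈ -0.50000)
w = 72 (w = (-4)²*(5 - ½) = 16*(9/2) = 72)
(1/w)² = (1/72)² = 1/5184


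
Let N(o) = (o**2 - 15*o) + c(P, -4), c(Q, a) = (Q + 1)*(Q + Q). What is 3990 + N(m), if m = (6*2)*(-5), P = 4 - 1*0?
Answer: 8530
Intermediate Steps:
P = 4 (P = 4 + 0 = 4)
c(Q, a) = 2*Q*(1 + Q) (c(Q, a) = (1 + Q)*(2*Q) = 2*Q*(1 + Q))
m = -60 (m = 12*(-5) = -60)
N(o) = 40 + o**2 - 15*o (N(o) = (o**2 - 15*o) + 2*4*(1 + 4) = (o**2 - 15*o) + 2*4*5 = (o**2 - 15*o) + 40 = 40 + o**2 - 15*o)
3990 + N(m) = 3990 + (40 + (-60)**2 - 15*(-60)) = 3990 + (40 + 3600 + 900) = 3990 + 4540 = 8530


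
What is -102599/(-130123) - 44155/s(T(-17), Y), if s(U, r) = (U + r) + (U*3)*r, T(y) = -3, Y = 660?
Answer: 898230226/98205687 ≈ 9.1464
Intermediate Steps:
s(U, r) = U + r + 3*U*r (s(U, r) = (U + r) + (3*U)*r = (U + r) + 3*U*r = U + r + 3*U*r)
-102599/(-130123) - 44155/s(T(-17), Y) = -102599/(-130123) - 44155/(-3 + 660 + 3*(-3)*660) = -102599*(-1/130123) - 44155/(-3 + 660 - 5940) = 14657/18589 - 44155/(-5283) = 14657/18589 - 44155*(-1/5283) = 14657/18589 + 44155/5283 = 898230226/98205687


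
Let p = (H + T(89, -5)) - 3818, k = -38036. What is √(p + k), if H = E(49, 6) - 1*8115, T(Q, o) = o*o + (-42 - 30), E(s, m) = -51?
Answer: 3*I*√5563 ≈ 223.76*I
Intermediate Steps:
T(Q, o) = -72 + o² (T(Q, o) = o² - 72 = -72 + o²)
H = -8166 (H = -51 - 1*8115 = -51 - 8115 = -8166)
p = -12031 (p = (-8166 + (-72 + (-5)²)) - 3818 = (-8166 + (-72 + 25)) - 3818 = (-8166 - 47) - 3818 = -8213 - 3818 = -12031)
√(p + k) = √(-12031 - 38036) = √(-50067) = 3*I*√5563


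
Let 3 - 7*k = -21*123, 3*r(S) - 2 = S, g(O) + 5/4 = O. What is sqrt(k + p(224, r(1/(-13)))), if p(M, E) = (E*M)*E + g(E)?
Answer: 11*sqrt(1135463)/546 ≈ 21.468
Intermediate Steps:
g(O) = -5/4 + O
r(S) = 2/3 + S/3
k = 2586/7 (k = 3/7 - (-3)*123 = 3/7 - 1/7*(-2583) = 3/7 + 369 = 2586/7 ≈ 369.43)
p(M, E) = -5/4 + E + M*E**2 (p(M, E) = (E*M)*E + (-5/4 + E) = M*E**2 + (-5/4 + E) = -5/4 + E + M*E**2)
sqrt(k + p(224, r(1/(-13)))) = sqrt(2586/7 + (-5/4 + (2/3 + (1/3)/(-13)) + 224*(2/3 + (1/3)/(-13))**2)) = sqrt(2586/7 + (-5/4 + (2/3 + (1/3)*(-1/13)) + 224*(2/3 + (1/3)*(-1/13))**2)) = sqrt(2586/7 + (-5/4 + (2/3 - 1/39) + 224*(2/3 - 1/39)**2)) = sqrt(2586/7 + (-5/4 + 25/39 + 224*(25/39)**2)) = sqrt(2586/7 + (-5/4 + 25/39 + 224*(625/1521))) = sqrt(2586/7 + (-5/4 + 25/39 + 140000/1521)) = sqrt(2586/7 + 556295/6084) = sqrt(19627289/42588) = 11*sqrt(1135463)/546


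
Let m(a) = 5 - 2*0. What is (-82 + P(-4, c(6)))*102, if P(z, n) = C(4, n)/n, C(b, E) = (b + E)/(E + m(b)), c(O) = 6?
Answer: -91834/11 ≈ -8348.5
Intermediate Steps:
m(a) = 5 (m(a) = 5 + 0 = 5)
C(b, E) = (E + b)/(5 + E) (C(b, E) = (b + E)/(E + 5) = (E + b)/(5 + E))
P(z, n) = (4 + n)/(n*(5 + n)) (P(z, n) = ((n + 4)/(5 + n))/n = ((4 + n)/(5 + n))/n = (4 + n)/(n*(5 + n)))
(-82 + P(-4, c(6)))*102 = (-82 + (4 + 6)/(6*(5 + 6)))*102 = (-82 + (⅙)*10/11)*102 = (-82 + (⅙)*(1/11)*10)*102 = (-82 + 5/33)*102 = -2701/33*102 = -91834/11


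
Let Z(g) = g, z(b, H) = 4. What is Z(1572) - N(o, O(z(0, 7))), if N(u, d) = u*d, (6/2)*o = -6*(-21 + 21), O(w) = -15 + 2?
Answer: 1572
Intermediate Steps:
O(w) = -13
o = 0 (o = (-6*(-21 + 21))/3 = (-6*0)/3 = (⅓)*0 = 0)
N(u, d) = d*u
Z(1572) - N(o, O(z(0, 7))) = 1572 - (-13)*0 = 1572 - 1*0 = 1572 + 0 = 1572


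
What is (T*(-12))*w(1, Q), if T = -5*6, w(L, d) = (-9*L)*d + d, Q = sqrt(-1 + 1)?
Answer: 0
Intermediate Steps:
Q = 0 (Q = sqrt(0) = 0)
w(L, d) = d - 9*L*d (w(L, d) = -9*L*d + d = d - 9*L*d)
T = -30
(T*(-12))*w(1, Q) = (-30*(-12))*(0*(1 - 9*1)) = 360*(0*(1 - 9)) = 360*(0*(-8)) = 360*0 = 0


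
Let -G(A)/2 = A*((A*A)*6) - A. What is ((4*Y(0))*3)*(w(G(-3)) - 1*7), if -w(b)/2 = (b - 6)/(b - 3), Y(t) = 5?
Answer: -3772/7 ≈ -538.86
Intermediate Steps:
G(A) = -12*A³ + 2*A (G(A) = -2*(A*((A*A)*6) - A) = -2*(A*(A²*6) - A) = -2*(A*(6*A²) - A) = -2*(6*A³ - A) = -2*(-A + 6*A³) = -12*A³ + 2*A)
w(b) = -2*(-6 + b)/(-3 + b) (w(b) = -2*(b - 6)/(b - 3) = -2*(-6 + b)/(-3 + b))
((4*Y(0))*3)*(w(G(-3)) - 1*7) = ((4*5)*3)*(2*(6 - (-12*(-3)³ + 2*(-3)))/(-3 + (-12*(-3)³ + 2*(-3))) - 1*7) = (20*3)*(2*(6 - (-12*(-27) - 6))/(-3 + (-12*(-27) - 6)) - 7) = 60*(2*(6 - (324 - 6))/(-3 + (324 - 6)) - 7) = 60*(2*(6 - 1*318)/(-3 + 318) - 7) = 60*(2*(6 - 318)/315 - 7) = 60*(2*(1/315)*(-312) - 7) = 60*(-208/105 - 7) = 60*(-943/105) = -3772/7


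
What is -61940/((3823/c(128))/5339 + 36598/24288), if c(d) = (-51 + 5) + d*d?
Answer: -2187109451803584/53208074951 ≈ -41105.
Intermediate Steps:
c(d) = -46 + d²
-61940/((3823/c(128))/5339 + 36598/24288) = -61940/((3823/(-46 + 128²))/5339 + 36598/24288) = -61940/((3823/(-46 + 16384))*(1/5339) + 36598*(1/24288)) = -61940/((3823/16338)*(1/5339) + 18299/12144) = -61940/(3823/87228582 + 18299/12144) = -61940/266040374755/176550649968 = -61940*176550649968/266040374755 = -2187109451803584/53208074951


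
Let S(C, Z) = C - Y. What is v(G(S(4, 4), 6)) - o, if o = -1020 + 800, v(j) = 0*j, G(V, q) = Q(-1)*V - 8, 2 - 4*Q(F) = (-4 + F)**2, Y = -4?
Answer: 220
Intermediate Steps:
S(C, Z) = 4 + C (S(C, Z) = C - 1*(-4) = C + 4 = 4 + C)
Q(F) = 1/2 - (-4 + F)**2/4
G(V, q) = -8 - 23*V/4 (G(V, q) = (1/2 - (-4 - 1)**2/4)*V - 8 = (1/2 - 1/4*(-5)**2)*V - 8 = (1/2 - 1/4*25)*V - 8 = (1/2 - 25/4)*V - 8 = -23*V/4 - 8 = -8 - 23*V/4)
v(j) = 0
o = -220
v(G(S(4, 4), 6)) - o = 0 - 1*(-220) = 0 + 220 = 220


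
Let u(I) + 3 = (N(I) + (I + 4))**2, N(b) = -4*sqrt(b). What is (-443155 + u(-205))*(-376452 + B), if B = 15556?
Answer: 146537129152 - 580320768*I*sqrt(205) ≈ 1.4654e+11 - 8.3089e+9*I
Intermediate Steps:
u(I) = -3 + (4 + I - 4*sqrt(I))**2 (u(I) = -3 + (-4*sqrt(I) + (I + 4))**2 = -3 + (-4*sqrt(I) + (4 + I))**2 = -3 + (4 + I - 4*sqrt(I))**2)
(-443155 + u(-205))*(-376452 + B) = (-443155 + (-3 + (4 - 205 - 4*I*sqrt(205))**2))*(-376452 + 15556) = (-443155 + (-3 + (4 - 205 - 4*I*sqrt(205))**2))*(-360896) = (-443155 + (-3 + (-201 - 4*I*sqrt(205))**2))*(-360896) = (-443158 + (-201 - 4*I*sqrt(205))**2)*(-360896) = 159933949568 - 360896*(-201 - 4*I*sqrt(205))**2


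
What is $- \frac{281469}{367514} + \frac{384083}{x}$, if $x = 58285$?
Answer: $\frac{124750458997}{21420553490} \approx 5.8239$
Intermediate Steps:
$- \frac{281469}{367514} + \frac{384083}{x} = - \frac{281469}{367514} + \frac{384083}{58285} = \frac{124750458997}{21420553490}$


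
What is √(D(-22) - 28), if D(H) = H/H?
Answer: 3*I*√3 ≈ 5.1962*I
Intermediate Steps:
D(H) = 1
√(D(-22) - 28) = √(1 - 28) = √(-27) = 3*I*√3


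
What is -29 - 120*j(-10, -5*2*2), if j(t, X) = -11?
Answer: 1291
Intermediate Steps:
-29 - 120*j(-10, -5*2*2) = -29 - 120*(-11) = -29 + 1320 = 1291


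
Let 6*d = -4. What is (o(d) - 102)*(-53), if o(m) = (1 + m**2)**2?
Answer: 428929/81 ≈ 5295.4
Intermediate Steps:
d = -2/3 (d = (1/6)*(-4) = -2/3 ≈ -0.66667)
(o(d) - 102)*(-53) = ((1 + (-2/3)**2)**2 - 102)*(-53) = ((1 + 4/9)**2 - 102)*(-53) = ((13/9)**2 - 102)*(-53) = (169/81 - 102)*(-53) = -8093/81*(-53) = 428929/81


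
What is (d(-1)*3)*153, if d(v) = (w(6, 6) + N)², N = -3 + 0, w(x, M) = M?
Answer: 4131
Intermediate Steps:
N = -3
d(v) = 9 (d(v) = (6 - 3)² = 3² = 9)
(d(-1)*3)*153 = (9*3)*153 = 27*153 = 4131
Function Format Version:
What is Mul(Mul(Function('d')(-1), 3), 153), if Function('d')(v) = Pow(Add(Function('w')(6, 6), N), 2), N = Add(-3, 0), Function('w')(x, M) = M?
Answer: 4131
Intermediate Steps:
N = -3
Function('d')(v) = 9 (Function('d')(v) = Pow(Add(6, -3), 2) = Pow(3, 2) = 9)
Mul(Mul(Function('d')(-1), 3), 153) = Mul(Mul(9, 3), 153) = Mul(27, 153) = 4131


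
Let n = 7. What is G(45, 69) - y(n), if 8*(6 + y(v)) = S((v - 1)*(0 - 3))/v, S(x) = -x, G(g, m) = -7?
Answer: -37/28 ≈ -1.3214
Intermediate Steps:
y(v) = -6 + (-3 + 3*v)/(8*v) (y(v) = -6 + ((-(v - 1)*(0 - 3))/v)/8 = -6 + ((-(-1 + v)*(-3))/v)/8 = -6 + ((-(3 - 3*v))/v)/8 = -6 + ((-3 + 3*v)/v)/8 = -6 + (-3 + 3*v)/(8*v))
G(45, 69) - y(n) = -7 - 3*(-1 - 15*7)/(8*7) = -7 - 3*(-1 - 105)/(8*7) = -7 - 3*(-106)/(8*7) = -7 - 1*(-159/28) = -7 + 159/28 = -37/28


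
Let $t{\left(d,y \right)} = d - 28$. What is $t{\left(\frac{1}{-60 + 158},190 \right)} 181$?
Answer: $- \frac{496483}{98} \approx -5066.2$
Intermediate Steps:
$t{\left(d,y \right)} = -28 + d$
$t{\left(\frac{1}{-60 + 158},190 \right)} 181 = \left(-28 + \frac{1}{-60 + 158}\right) 181 = \left(-28 + \frac{1}{98}\right) 181 = \left(- \frac{2743}{98}\right) 181 = - \frac{496483}{98}$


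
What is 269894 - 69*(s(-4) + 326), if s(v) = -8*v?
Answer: 245192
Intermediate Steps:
269894 - 69*(s(-4) + 326) = 269894 - 69*(-8*(-4) + 326) = 269894 - 69*(32 + 326) = 269894 - 69*358 = 269894 - 24702 = 245192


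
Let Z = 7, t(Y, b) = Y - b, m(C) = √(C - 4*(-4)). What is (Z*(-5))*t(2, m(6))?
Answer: -70 + 35*√22 ≈ 94.165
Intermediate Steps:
m(C) = √(16 + C) (m(C) = √(C + 16) = √(16 + C))
(Z*(-5))*t(2, m(6)) = (7*(-5))*(2 - √(16 + 6)) = -35*(2 - √22) = -70 + 35*√22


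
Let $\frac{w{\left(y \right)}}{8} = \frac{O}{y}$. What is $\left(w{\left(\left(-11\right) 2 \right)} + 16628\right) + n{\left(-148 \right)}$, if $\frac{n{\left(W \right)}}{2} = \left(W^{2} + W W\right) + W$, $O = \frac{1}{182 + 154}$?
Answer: $\frac{96047951}{924} \approx 1.0395 \cdot 10^{5}$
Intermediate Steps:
$O = \frac{1}{336} \approx 0.0029762$
$n{\left(W \right)} = 2 W + 4 W^{2}$ ($n{\left(W \right)} = 2 \left(\left(W^{2} + W W\right) + W\right) = 2 \left(\left(W^{2} + W^{2}\right) + W\right) = 2 \left(2 W^{2} + W\right) = 2 \left(W + 2 W^{2}\right) = 2 W + 4 W^{2}$)
$w{\left(y \right)} = \frac{1}{42 y}$ ($w{\left(y \right)} = 8 \frac{1}{336 y} = \frac{1}{42 y}$)
$\left(w{\left(\left(-11\right) 2 \right)} + 16628\right) + n{\left(-148 \right)} = \left(\frac{1}{42 \left(\left(-11\right) 2\right)} + 16628\right) + 2 \left(-148\right) \left(1 + 2 \left(-148\right)\right) = \left(\frac{1}{42 \left(-22\right)} + 16628\right) + 2 \left(-148\right) \left(1 - 296\right) = \left(\frac{1}{42} \left(- \frac{1}{22}\right) + 16628\right) + 2 \left(-148\right) \left(-295\right) = \left(- \frac{1}{924} + 16628\right) + 87320 = \frac{15364271}{924} + 87320 = \frac{96047951}{924}$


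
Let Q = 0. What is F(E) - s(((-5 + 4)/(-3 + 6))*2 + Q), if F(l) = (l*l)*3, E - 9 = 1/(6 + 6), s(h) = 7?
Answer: 11545/48 ≈ 240.52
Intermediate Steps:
E = 109/12 (E = 9 + 1/(6 + 6) = 9 + 1/12 = 109/12 ≈ 9.0833)
F(l) = 3*l² (F(l) = l²*3 = 3*l²)
F(E) - s(((-5 + 4)/(-3 + 6))*2 + Q) = 3*(109/12)² - 1*7 = 3*(11881/144) - 7 = 11881/48 - 7 = 11545/48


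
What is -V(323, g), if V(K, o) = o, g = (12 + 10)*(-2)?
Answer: 44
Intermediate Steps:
g = -44 (g = 22*(-2) = -44)
-V(323, g) = -1*(-44) = 44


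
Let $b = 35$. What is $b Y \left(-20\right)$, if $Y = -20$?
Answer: $14000$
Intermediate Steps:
$b Y \left(-20\right) = 35 \left(-20\right) \left(-20\right) = \left(-700\right) \left(-20\right) = 14000$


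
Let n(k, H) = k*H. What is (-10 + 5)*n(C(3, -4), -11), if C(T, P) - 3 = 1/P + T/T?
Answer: 825/4 ≈ 206.25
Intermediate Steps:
C(T, P) = 4 + 1/P (C(T, P) = 3 + (1/P + T/T) = 3 + (1/P + 1) = 3 + (1 + 1/P) = 4 + 1/P)
n(k, H) = H*k
(-10 + 5)*n(C(3, -4), -11) = (-10 + 5)*(-11*(4 + 1/(-4))) = -(-55)*(4 - ¼) = -(-55)*15/4 = -5*(-165/4) = 825/4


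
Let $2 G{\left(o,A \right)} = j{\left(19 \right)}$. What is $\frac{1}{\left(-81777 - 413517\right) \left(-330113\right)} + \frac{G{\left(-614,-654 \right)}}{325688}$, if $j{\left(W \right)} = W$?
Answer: $\frac{1553278713797}{53250961228046736} \approx 2.9169 \cdot 10^{-5}$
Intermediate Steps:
$G{\left(o,A \right)} = \frac{19}{2}$ ($G{\left(o,A \right)} = \frac{1}{2} \cdot 19 = \frac{19}{2}$)
$\frac{1}{\left(-81777 - 413517\right) \left(-330113\right)} + \frac{G{\left(-614,-654 \right)}}{325688} = \frac{1}{\left(-81777 - 413517\right) \left(-330113\right)} + \frac{19}{2 \cdot 325688} = \frac{1}{-495294} \left(- \frac{1}{330113}\right) + \frac{19}{2} \cdot \frac{1}{325688} = \left(- \frac{1}{495294}\right) \left(- \frac{1}{330113}\right) + \frac{19}{651376} = \frac{1}{163502988222} + \frac{19}{651376} = \frac{1553278713797}{53250961228046736}$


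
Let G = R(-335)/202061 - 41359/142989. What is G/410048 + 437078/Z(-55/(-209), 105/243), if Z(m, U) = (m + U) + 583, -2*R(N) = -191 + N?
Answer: 996156113136218900055265/1330315409780212161768 ≈ 748.81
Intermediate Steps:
R(N) = 191/2 - N/2 (R(N) = -(-191 + N)/2 = 191/2 - N/2)
Z(m, U) = 583 + U + m (Z(m, U) = (U + m) + 583 = 583 + U + m)
G = -8319434792/28892500329 (G = (191/2 - ½*(-335))/202061 - 41359/142989 = (191/2 + 335/2)*(1/202061) - 41359*1/142989 = 263*(1/202061) - 41359/142989 = 263/202061 - 41359/142989 = -8319434792/28892500329 ≈ -0.28794)
G/410048 + 437078/Z(-55/(-209), 105/243) = -8319434792/28892500329/410048 + 437078/(583 + 105/243 - 55/(-209)) = -8319434792/28892500329*1/410048 + 437078/(583 + 105*(1/243) - 55*(-1/209)) = -1039929349/1480913996863224 + 437078/(583 + 35/81 + 5/19) = -1039929349/1480913996863224 + 437078/(898307/1539) = -1039929349/1480913996863224 + 437078*(1539/898307) = -1039929349/1480913996863224 + 672663042/898307 = 996156113136218900055265/1330315409780212161768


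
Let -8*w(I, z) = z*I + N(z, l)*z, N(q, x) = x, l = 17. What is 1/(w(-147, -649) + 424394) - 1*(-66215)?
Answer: 109611715069/1655391 ≈ 66215.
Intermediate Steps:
w(I, z) = -17*z/8 - I*z/8 (w(I, z) = -(z*I + 17*z)/8 = -(I*z + 17*z)/8 = -(17*z + I*z)/8 = -17*z/8 - I*z/8)
1/(w(-147, -649) + 424394) - 1*(-66215) = 1/(-⅛*(-649)*(17 - 147) + 424394) - 1*(-66215) = 1/(-⅛*(-649)*(-130) + 424394) + 66215 = 1/(-42185/4 + 424394) + 66215 = 1/(1655391/4) + 66215 = 4/1655391 + 66215 = 109611715069/1655391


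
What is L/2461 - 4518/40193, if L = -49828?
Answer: -2013855602/98914973 ≈ -20.359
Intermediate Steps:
L/2461 - 4518/40193 = -49828/2461 - 4518/40193 = -2013855602/98914973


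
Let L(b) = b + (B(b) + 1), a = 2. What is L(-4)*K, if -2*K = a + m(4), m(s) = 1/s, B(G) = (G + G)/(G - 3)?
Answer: 117/56 ≈ 2.0893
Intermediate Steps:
B(G) = 2*G/(-3 + G) (B(G) = (2*G)/(-3 + G) = 2*G/(-3 + G))
K = -9/8 (K = -(2 + 1/4)/2 = -(2 + ¼)/2 = -½*9/4 = -9/8 ≈ -1.1250)
L(b) = 1 + b + 2*b/(-3 + b) (L(b) = b + (2*b/(-3 + b) + 1) = b + (1 + 2*b/(-3 + b)) = 1 + b + 2*b/(-3 + b))
L(-4)*K = ((-3 + (-4)²)/(-3 - 4))*(-9/8) = ((-3 + 16)/(-7))*(-9/8) = -⅐*13*(-9/8) = -13/7*(-9/8) = 117/56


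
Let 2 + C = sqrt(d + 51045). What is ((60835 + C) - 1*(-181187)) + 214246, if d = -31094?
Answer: 456266 + sqrt(19951) ≈ 4.5641e+5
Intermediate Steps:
C = -2 + sqrt(19951) (C = -2 + sqrt(-31094 + 51045) = -2 + sqrt(19951) ≈ 139.25)
((60835 + C) - 1*(-181187)) + 214246 = ((60835 + (-2 + sqrt(19951))) - 1*(-181187)) + 214246 = ((60833 + sqrt(19951)) + 181187) + 214246 = (242020 + sqrt(19951)) + 214246 = 456266 + sqrt(19951)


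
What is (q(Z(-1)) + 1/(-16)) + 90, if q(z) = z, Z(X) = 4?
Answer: 1503/16 ≈ 93.938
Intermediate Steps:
(q(Z(-1)) + 1/(-16)) + 90 = (4 + 1/(-16)) + 90 = (4 - 1/16) + 90 = 63/16 + 90 = 1503/16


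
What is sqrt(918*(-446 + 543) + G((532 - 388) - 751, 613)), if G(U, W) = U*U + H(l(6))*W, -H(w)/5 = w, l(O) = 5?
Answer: 51*sqrt(170) ≈ 664.96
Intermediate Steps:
H(w) = -5*w
G(U, W) = U**2 - 25*W (G(U, W) = U*U + (-5*5)*W = U**2 - 25*W)
sqrt(918*(-446 + 543) + G((532 - 388) - 751, 613)) = sqrt(918*(-446 + 543) + (((532 - 388) - 751)**2 - 25*613)) = sqrt(918*97 + ((144 - 751)**2 - 15325)) = sqrt(89046 + ((-607)**2 - 15325)) = sqrt(89046 + (368449 - 15325)) = sqrt(89046 + 353124) = sqrt(442170) = 51*sqrt(170)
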